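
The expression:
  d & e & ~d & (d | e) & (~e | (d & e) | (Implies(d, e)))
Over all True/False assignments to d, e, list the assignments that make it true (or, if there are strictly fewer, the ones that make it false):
is never true.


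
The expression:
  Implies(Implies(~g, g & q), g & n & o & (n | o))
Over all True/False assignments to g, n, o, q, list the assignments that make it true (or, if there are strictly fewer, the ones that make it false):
is false only for:
  g=True, n=False, o=False, q=False;
  g=True, n=False, o=False, q=True;
  g=True, n=False, o=True, q=False;
  g=True, n=False, o=True, q=True;
  g=True, n=True, o=False, q=False;
  g=True, n=True, o=False, q=True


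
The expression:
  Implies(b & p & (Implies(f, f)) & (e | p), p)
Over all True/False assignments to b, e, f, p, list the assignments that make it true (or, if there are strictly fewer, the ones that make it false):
is always true.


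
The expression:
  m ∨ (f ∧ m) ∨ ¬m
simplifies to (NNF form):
True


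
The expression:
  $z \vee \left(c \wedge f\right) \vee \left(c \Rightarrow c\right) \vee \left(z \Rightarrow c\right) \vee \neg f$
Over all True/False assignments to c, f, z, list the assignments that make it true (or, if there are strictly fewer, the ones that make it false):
is always true.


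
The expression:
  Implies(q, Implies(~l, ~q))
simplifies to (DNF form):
l | ~q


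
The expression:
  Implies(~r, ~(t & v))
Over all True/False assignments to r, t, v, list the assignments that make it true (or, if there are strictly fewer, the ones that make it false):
is false only for:
  r=False, t=True, v=True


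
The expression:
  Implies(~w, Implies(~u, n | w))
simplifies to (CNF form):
n | u | w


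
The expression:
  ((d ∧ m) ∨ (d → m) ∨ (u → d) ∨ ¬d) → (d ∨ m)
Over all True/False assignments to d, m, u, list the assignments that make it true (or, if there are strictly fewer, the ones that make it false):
is false only for:
  d=False, m=False, u=False;
  d=False, m=False, u=True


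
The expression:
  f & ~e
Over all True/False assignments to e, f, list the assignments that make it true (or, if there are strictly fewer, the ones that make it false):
is true only for:
  e=False, f=True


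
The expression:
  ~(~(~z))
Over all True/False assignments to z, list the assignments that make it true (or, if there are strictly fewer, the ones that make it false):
is true only for:
  z=False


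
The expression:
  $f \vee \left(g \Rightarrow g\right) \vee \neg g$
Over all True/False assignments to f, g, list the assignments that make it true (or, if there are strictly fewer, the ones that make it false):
is always true.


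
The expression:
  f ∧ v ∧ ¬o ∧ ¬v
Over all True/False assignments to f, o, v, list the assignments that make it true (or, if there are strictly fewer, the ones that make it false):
is never true.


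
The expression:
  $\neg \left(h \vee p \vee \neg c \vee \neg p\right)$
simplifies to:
$\text{False}$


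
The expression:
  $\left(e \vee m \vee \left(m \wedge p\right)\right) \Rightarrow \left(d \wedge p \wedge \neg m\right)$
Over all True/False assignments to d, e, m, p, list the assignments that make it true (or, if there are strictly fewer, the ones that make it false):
is true only for:
  d=False, e=False, m=False, p=False;
  d=False, e=False, m=False, p=True;
  d=True, e=False, m=False, p=False;
  d=True, e=False, m=False, p=True;
  d=True, e=True, m=False, p=True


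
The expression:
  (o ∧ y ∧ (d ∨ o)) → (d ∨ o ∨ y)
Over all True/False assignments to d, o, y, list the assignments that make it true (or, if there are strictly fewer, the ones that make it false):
is always true.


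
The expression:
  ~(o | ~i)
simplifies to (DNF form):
i & ~o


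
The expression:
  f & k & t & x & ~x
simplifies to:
False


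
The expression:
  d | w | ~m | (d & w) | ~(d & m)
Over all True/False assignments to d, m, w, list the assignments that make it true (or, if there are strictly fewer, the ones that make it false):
is always true.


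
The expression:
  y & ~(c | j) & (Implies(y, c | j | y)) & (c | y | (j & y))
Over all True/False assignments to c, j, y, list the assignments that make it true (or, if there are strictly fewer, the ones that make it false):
is true only for:
  c=False, j=False, y=True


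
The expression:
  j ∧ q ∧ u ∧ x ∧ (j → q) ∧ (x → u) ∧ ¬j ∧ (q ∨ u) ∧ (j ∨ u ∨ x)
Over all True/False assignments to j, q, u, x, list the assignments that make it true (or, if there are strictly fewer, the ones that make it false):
is never true.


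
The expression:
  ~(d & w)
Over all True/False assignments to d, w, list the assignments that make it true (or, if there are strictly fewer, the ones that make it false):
is false only for:
  d=True, w=True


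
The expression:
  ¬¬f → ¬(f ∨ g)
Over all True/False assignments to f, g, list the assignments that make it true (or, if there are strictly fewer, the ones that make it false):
is true only for:
  f=False, g=False;
  f=False, g=True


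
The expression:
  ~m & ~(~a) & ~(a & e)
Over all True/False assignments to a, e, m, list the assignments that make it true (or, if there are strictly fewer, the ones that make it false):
is true only for:
  a=True, e=False, m=False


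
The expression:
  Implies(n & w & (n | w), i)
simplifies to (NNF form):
i | ~n | ~w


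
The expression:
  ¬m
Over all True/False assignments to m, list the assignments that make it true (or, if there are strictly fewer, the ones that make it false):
is true only for:
  m=False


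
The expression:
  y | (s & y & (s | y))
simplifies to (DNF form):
y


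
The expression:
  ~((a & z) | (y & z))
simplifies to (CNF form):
(~a | ~z) & (~y | ~z)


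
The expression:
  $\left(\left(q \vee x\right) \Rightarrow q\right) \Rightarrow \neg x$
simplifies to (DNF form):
$\neg q \vee \neg x$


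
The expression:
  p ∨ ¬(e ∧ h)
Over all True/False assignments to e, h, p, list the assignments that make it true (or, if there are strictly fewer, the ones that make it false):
is false only for:
  e=True, h=True, p=False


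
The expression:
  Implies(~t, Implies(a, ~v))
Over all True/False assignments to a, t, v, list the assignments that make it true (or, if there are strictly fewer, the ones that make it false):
is false only for:
  a=True, t=False, v=True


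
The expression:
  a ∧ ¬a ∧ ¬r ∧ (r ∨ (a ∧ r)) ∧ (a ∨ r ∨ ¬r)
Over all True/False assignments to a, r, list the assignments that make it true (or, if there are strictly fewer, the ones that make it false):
is never true.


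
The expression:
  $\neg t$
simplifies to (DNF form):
$\neg t$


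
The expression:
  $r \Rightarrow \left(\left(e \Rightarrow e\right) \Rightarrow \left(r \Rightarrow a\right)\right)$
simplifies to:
$a \vee \neg r$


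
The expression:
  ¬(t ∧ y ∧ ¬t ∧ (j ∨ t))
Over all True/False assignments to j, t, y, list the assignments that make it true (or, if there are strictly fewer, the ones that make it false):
is always true.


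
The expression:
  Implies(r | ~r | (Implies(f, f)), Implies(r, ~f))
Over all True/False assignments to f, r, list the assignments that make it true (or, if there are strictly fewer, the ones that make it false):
is false only for:
  f=True, r=True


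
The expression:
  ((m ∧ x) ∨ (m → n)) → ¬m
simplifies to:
(¬n ∧ ¬x) ∨ ¬m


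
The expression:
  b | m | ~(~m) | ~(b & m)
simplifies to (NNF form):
True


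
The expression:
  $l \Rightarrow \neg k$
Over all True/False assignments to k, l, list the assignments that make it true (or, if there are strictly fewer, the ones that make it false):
is false only for:
  k=True, l=True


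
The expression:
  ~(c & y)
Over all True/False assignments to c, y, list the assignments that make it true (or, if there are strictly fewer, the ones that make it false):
is false only for:
  c=True, y=True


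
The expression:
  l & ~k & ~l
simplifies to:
False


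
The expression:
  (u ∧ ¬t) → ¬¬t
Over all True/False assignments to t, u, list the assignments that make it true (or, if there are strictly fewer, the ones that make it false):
is false only for:
  t=False, u=True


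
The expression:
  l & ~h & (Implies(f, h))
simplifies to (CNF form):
l & ~f & ~h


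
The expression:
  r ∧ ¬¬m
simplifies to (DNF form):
m ∧ r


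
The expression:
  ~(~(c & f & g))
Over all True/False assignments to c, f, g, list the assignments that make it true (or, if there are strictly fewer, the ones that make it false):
is true only for:
  c=True, f=True, g=True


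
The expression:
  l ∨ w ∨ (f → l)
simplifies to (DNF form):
l ∨ w ∨ ¬f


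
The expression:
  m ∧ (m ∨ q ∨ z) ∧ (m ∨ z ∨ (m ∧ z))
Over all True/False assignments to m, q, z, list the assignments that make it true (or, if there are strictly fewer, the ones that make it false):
is true only for:
  m=True, q=False, z=False;
  m=True, q=False, z=True;
  m=True, q=True, z=False;
  m=True, q=True, z=True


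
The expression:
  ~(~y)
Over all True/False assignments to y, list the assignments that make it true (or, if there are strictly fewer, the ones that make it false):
is true only for:
  y=True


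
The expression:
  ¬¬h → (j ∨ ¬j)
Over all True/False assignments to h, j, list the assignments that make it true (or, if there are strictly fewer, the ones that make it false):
is always true.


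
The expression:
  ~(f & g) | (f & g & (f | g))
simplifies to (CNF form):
True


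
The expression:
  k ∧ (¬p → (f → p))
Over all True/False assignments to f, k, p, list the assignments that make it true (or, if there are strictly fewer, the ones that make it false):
is true only for:
  f=False, k=True, p=False;
  f=False, k=True, p=True;
  f=True, k=True, p=True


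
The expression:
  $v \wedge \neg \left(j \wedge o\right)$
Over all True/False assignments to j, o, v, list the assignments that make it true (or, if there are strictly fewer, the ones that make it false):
is true only for:
  j=False, o=False, v=True;
  j=False, o=True, v=True;
  j=True, o=False, v=True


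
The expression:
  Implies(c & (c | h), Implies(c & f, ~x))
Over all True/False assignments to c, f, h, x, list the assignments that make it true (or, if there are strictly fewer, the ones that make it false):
is false only for:
  c=True, f=True, h=False, x=True;
  c=True, f=True, h=True, x=True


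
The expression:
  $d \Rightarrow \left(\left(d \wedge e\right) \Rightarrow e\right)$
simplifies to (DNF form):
$\text{True}$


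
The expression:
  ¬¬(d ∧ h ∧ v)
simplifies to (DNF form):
d ∧ h ∧ v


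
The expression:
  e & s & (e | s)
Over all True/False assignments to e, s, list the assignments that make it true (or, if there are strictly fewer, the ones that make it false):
is true only for:
  e=True, s=True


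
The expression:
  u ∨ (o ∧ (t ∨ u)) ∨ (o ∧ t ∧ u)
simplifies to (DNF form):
u ∨ (o ∧ t)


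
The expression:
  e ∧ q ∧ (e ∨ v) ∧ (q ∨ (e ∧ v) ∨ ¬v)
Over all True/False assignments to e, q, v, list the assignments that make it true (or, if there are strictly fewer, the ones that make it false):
is true only for:
  e=True, q=True, v=False;
  e=True, q=True, v=True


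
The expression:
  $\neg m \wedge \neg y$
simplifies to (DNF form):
$\neg m \wedge \neg y$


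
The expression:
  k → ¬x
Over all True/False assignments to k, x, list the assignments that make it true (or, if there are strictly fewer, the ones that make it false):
is false only for:
  k=True, x=True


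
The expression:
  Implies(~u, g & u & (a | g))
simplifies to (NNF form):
u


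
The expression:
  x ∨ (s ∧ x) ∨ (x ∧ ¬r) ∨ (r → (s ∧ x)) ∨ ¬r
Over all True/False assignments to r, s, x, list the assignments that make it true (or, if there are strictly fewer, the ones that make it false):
is false only for:
  r=True, s=False, x=False;
  r=True, s=True, x=False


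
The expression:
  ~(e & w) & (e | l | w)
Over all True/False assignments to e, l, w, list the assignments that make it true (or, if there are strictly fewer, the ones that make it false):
is false only for:
  e=False, l=False, w=False;
  e=True, l=False, w=True;
  e=True, l=True, w=True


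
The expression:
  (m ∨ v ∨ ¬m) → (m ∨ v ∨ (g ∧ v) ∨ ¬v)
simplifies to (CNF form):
True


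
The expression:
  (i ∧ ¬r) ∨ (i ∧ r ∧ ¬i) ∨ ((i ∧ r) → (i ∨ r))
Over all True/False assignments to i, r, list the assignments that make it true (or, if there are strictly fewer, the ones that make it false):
is always true.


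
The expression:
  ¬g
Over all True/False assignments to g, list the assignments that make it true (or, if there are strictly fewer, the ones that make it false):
is true only for:
  g=False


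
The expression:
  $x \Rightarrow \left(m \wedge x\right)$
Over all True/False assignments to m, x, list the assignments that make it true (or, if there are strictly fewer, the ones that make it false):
is false only for:
  m=False, x=True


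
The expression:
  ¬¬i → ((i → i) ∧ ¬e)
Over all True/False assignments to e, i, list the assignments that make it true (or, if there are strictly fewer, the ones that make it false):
is false only for:
  e=True, i=True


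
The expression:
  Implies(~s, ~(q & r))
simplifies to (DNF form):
s | ~q | ~r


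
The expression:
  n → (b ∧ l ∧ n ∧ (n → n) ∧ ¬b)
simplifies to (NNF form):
¬n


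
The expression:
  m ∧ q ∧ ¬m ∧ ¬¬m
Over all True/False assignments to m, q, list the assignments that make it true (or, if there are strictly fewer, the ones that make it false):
is never true.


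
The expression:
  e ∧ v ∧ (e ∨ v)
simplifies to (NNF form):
e ∧ v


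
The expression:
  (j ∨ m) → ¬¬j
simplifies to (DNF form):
j ∨ ¬m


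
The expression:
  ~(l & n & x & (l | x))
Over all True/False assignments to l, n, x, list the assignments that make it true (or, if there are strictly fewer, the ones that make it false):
is false only for:
  l=True, n=True, x=True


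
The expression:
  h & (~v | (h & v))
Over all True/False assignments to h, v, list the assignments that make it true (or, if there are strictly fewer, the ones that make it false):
is true only for:
  h=True, v=False;
  h=True, v=True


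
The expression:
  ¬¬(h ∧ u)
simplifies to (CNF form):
h ∧ u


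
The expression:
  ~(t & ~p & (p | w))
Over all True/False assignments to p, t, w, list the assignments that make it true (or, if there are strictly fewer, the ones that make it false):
is false only for:
  p=False, t=True, w=True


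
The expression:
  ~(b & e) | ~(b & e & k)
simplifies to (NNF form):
~b | ~e | ~k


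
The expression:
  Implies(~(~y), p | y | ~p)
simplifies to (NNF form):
True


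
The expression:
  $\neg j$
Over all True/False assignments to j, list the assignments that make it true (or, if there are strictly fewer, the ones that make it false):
is true only for:
  j=False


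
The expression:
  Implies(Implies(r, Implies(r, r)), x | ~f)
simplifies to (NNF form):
x | ~f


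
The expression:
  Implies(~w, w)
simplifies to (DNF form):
w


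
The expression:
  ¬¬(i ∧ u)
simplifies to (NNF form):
i ∧ u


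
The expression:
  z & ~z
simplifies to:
False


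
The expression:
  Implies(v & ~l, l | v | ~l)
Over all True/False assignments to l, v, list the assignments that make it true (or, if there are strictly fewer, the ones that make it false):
is always true.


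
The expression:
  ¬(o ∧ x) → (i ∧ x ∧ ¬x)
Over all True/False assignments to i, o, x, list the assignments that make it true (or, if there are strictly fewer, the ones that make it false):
is true only for:
  i=False, o=True, x=True;
  i=True, o=True, x=True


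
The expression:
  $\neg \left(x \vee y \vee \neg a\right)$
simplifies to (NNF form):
$a \wedge \neg x \wedge \neg y$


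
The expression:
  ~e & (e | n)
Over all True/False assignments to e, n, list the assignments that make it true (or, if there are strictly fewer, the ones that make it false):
is true only for:
  e=False, n=True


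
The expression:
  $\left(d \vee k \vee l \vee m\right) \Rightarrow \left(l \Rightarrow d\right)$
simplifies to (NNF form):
$d \vee \neg l$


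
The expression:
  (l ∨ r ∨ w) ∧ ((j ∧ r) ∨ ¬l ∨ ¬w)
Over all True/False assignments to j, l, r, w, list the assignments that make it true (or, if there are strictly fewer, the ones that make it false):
is false only for:
  j=False, l=False, r=False, w=False;
  j=False, l=True, r=False, w=True;
  j=False, l=True, r=True, w=True;
  j=True, l=False, r=False, w=False;
  j=True, l=True, r=False, w=True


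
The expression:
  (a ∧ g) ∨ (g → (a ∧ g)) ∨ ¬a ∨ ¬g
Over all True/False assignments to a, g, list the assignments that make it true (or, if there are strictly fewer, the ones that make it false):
is always true.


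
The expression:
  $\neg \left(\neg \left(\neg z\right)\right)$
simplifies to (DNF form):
$\neg z$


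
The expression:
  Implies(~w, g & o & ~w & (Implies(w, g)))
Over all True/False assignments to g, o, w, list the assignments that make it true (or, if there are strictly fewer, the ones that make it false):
is false only for:
  g=False, o=False, w=False;
  g=False, o=True, w=False;
  g=True, o=False, w=False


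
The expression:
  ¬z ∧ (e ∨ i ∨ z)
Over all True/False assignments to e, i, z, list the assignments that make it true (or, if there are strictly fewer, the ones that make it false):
is true only for:
  e=False, i=True, z=False;
  e=True, i=False, z=False;
  e=True, i=True, z=False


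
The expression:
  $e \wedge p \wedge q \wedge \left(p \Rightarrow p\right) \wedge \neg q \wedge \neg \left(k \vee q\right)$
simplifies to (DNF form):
$\text{False}$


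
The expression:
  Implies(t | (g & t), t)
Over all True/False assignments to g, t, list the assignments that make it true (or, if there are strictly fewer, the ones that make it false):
is always true.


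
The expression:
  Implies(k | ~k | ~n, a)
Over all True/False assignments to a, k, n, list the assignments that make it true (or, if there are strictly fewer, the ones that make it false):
is true only for:
  a=True, k=False, n=False;
  a=True, k=False, n=True;
  a=True, k=True, n=False;
  a=True, k=True, n=True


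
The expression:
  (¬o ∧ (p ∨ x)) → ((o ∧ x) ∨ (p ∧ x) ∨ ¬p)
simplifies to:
o ∨ x ∨ ¬p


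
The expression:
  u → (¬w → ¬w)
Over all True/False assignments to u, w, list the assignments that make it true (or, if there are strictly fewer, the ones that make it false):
is always true.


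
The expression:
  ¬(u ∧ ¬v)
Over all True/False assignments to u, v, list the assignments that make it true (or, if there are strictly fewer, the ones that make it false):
is false only for:
  u=True, v=False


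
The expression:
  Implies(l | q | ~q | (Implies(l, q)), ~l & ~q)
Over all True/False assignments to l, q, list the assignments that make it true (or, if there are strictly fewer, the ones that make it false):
is true only for:
  l=False, q=False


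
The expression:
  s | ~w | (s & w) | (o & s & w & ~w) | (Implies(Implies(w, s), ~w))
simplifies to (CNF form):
True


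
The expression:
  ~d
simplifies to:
~d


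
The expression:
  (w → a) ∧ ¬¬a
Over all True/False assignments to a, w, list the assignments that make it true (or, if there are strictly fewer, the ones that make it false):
is true only for:
  a=True, w=False;
  a=True, w=True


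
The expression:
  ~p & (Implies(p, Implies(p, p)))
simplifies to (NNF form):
~p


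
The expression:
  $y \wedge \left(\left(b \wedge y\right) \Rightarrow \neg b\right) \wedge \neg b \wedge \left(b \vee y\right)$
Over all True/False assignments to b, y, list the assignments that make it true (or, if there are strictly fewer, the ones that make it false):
is true only for:
  b=False, y=True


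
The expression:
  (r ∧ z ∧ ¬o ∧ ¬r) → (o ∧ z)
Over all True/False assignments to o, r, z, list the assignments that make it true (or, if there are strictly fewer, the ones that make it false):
is always true.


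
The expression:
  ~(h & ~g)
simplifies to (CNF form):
g | ~h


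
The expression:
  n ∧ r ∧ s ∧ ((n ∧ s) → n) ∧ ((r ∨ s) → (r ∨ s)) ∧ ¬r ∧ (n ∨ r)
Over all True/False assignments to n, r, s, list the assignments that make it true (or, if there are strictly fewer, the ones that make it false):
is never true.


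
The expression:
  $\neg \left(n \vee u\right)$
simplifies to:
$\neg n \wedge \neg u$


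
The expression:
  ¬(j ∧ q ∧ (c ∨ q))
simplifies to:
¬j ∨ ¬q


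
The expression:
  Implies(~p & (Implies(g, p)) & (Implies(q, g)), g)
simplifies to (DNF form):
g | p | q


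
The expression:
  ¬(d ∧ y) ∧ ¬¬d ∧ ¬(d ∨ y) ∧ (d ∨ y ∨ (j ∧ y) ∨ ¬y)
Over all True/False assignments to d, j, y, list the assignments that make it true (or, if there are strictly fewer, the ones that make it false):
is never true.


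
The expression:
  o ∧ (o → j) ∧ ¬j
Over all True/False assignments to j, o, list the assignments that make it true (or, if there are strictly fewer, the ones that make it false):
is never true.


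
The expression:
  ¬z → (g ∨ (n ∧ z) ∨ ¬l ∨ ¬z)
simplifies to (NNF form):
True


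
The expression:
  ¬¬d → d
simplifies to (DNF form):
True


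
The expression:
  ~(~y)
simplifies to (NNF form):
y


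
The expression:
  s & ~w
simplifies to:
s & ~w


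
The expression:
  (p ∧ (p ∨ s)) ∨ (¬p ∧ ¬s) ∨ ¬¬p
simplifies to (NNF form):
p ∨ ¬s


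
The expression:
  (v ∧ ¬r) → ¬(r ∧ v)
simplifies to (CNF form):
True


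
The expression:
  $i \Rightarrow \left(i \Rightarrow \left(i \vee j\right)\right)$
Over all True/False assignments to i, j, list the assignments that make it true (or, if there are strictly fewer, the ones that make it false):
is always true.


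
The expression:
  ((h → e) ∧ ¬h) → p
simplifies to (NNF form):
h ∨ p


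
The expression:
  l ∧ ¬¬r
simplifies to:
l ∧ r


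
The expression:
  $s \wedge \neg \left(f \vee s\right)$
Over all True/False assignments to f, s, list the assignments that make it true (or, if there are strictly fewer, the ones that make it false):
is never true.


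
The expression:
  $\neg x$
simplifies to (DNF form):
$\neg x$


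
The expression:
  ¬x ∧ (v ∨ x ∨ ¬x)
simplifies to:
¬x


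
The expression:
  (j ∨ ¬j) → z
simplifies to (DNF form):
z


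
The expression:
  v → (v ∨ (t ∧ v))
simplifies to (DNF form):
True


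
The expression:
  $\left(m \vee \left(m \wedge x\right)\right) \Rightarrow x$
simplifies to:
$x \vee \neg m$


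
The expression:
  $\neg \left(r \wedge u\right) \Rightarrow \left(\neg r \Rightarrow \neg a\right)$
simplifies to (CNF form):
$r \vee \neg a$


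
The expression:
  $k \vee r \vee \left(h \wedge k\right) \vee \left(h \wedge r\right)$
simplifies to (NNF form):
$k \vee r$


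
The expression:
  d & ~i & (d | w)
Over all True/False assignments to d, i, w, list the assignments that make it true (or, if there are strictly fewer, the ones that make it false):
is true only for:
  d=True, i=False, w=False;
  d=True, i=False, w=True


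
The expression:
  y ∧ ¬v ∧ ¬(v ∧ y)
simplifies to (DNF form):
y ∧ ¬v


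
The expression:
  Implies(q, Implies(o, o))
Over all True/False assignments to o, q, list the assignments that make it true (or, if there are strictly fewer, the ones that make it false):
is always true.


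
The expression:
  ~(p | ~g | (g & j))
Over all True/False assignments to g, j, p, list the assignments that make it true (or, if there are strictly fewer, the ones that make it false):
is true only for:
  g=True, j=False, p=False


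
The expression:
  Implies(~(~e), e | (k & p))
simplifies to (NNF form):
True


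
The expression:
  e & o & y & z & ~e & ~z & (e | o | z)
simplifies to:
False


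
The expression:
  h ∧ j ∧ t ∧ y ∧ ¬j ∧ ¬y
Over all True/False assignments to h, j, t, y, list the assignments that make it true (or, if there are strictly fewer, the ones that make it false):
is never true.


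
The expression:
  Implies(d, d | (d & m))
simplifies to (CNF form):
True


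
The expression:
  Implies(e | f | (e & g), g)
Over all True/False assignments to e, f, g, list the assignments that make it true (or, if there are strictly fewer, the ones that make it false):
is false only for:
  e=False, f=True, g=False;
  e=True, f=False, g=False;
  e=True, f=True, g=False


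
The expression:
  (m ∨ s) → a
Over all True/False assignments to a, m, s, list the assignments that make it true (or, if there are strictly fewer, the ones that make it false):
is false only for:
  a=False, m=False, s=True;
  a=False, m=True, s=False;
  a=False, m=True, s=True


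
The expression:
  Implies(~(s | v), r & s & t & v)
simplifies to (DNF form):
s | v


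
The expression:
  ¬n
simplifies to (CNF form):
¬n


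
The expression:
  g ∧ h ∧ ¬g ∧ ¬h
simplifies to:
False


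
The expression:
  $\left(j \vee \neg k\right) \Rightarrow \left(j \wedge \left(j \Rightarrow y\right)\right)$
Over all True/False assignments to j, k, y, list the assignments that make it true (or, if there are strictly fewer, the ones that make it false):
is true only for:
  j=False, k=True, y=False;
  j=False, k=True, y=True;
  j=True, k=False, y=True;
  j=True, k=True, y=True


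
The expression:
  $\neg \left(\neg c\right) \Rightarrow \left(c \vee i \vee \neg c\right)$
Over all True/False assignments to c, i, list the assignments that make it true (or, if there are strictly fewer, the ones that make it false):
is always true.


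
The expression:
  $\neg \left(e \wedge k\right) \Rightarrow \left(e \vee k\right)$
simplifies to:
$e \vee k$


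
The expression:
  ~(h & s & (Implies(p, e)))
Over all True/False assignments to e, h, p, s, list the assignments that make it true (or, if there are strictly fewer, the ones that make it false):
is false only for:
  e=False, h=True, p=False, s=True;
  e=True, h=True, p=False, s=True;
  e=True, h=True, p=True, s=True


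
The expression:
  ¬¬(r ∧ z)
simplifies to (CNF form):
r ∧ z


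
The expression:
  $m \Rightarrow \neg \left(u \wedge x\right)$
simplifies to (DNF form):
$\neg m \vee \neg u \vee \neg x$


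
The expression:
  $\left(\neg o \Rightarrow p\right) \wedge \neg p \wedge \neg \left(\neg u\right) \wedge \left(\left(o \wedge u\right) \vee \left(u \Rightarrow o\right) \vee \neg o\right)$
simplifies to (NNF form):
$o \wedge u \wedge \neg p$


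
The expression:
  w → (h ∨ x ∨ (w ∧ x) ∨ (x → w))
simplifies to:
True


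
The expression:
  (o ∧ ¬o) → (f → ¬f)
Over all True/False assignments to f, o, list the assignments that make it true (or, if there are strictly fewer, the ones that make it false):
is always true.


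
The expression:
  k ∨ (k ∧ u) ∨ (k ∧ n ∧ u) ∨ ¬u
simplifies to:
k ∨ ¬u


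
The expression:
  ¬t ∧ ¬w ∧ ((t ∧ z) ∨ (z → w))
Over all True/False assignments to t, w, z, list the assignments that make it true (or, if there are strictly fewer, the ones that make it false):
is true only for:
  t=False, w=False, z=False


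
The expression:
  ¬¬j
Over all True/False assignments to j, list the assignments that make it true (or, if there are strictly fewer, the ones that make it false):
is true only for:
  j=True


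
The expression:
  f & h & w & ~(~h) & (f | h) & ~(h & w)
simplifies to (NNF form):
False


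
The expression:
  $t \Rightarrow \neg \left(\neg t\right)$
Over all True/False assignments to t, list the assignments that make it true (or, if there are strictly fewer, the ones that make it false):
is always true.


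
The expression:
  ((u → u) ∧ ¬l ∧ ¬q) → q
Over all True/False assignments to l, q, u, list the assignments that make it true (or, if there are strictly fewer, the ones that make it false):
is false only for:
  l=False, q=False, u=False;
  l=False, q=False, u=True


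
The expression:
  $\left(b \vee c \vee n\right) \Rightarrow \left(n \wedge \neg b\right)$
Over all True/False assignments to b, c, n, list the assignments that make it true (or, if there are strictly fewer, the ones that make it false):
is true only for:
  b=False, c=False, n=False;
  b=False, c=False, n=True;
  b=False, c=True, n=True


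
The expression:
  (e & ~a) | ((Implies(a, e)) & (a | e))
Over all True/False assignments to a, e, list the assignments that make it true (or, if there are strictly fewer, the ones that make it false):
is true only for:
  a=False, e=True;
  a=True, e=True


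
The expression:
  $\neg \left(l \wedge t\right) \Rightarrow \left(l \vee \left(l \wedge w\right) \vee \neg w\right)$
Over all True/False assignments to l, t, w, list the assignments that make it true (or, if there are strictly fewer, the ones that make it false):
is false only for:
  l=False, t=False, w=True;
  l=False, t=True, w=True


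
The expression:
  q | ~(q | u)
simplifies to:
q | ~u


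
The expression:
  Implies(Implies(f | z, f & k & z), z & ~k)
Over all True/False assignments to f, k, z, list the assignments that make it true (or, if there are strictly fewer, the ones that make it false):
is false only for:
  f=False, k=False, z=False;
  f=False, k=True, z=False;
  f=True, k=True, z=True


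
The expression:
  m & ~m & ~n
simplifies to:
False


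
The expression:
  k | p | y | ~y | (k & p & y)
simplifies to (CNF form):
True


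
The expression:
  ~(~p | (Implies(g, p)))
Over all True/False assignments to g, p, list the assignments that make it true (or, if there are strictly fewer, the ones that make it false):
is never true.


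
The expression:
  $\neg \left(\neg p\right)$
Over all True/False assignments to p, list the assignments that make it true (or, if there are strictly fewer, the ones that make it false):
is true only for:
  p=True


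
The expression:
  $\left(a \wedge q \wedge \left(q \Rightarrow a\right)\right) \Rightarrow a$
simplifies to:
$\text{True}$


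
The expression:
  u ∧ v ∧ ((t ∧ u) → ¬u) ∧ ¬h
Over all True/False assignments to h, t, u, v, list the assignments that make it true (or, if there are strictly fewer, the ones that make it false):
is true only for:
  h=False, t=False, u=True, v=True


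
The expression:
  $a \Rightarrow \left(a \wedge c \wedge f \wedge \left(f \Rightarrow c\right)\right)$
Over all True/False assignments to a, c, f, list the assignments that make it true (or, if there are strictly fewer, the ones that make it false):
is false only for:
  a=True, c=False, f=False;
  a=True, c=False, f=True;
  a=True, c=True, f=False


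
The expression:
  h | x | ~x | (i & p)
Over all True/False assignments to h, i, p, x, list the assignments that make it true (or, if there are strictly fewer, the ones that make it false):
is always true.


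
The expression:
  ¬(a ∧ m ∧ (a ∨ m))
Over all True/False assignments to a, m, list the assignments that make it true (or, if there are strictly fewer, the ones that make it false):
is false only for:
  a=True, m=True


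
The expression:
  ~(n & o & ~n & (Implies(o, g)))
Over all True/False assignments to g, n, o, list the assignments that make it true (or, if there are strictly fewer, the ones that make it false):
is always true.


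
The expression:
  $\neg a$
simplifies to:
$\neg a$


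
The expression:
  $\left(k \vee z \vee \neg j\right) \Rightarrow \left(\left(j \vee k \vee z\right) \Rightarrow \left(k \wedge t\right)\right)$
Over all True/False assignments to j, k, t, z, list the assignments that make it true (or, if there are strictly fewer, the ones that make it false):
is true only for:
  j=False, k=False, t=False, z=False;
  j=False, k=False, t=True, z=False;
  j=False, k=True, t=True, z=False;
  j=False, k=True, t=True, z=True;
  j=True, k=False, t=False, z=False;
  j=True, k=False, t=True, z=False;
  j=True, k=True, t=True, z=False;
  j=True, k=True, t=True, z=True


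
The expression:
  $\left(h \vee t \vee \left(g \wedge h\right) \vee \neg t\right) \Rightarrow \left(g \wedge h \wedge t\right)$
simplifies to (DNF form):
$g \wedge h \wedge t$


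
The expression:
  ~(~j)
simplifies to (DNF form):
j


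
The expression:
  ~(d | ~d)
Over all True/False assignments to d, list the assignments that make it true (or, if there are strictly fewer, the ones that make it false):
is never true.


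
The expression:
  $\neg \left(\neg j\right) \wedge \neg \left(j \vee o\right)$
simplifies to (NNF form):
$\text{False}$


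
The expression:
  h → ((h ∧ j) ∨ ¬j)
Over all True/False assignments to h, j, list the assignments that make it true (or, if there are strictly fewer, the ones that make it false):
is always true.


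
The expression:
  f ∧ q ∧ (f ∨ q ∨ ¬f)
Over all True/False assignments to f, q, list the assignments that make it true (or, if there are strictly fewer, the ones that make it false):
is true only for:
  f=True, q=True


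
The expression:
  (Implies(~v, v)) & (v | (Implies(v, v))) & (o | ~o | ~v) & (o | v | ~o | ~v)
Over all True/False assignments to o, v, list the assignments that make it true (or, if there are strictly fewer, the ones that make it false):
is true only for:
  o=False, v=True;
  o=True, v=True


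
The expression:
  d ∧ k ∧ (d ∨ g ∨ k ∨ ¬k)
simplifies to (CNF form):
d ∧ k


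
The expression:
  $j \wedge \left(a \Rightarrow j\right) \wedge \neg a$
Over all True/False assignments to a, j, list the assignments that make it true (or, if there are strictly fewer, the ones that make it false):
is true only for:
  a=False, j=True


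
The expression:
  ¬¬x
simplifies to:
x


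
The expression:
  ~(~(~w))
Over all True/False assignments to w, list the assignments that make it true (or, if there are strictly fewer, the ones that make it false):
is true only for:
  w=False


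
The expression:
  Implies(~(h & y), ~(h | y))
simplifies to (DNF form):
(h & y) | (~h & ~y)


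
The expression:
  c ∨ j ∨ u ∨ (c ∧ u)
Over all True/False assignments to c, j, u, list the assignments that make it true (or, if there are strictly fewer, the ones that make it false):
is false only for:
  c=False, j=False, u=False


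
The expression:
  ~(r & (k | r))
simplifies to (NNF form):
~r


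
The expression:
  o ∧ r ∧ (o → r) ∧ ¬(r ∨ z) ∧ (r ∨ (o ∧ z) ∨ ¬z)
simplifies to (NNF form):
False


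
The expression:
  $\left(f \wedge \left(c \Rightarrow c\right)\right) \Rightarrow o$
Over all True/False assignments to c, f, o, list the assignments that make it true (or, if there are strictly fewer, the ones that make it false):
is false only for:
  c=False, f=True, o=False;
  c=True, f=True, o=False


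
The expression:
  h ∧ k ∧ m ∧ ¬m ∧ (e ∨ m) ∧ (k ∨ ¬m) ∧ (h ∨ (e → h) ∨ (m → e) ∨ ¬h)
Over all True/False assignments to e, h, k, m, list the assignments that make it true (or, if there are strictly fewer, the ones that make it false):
is never true.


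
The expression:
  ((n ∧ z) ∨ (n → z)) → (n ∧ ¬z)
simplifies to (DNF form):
n ∧ ¬z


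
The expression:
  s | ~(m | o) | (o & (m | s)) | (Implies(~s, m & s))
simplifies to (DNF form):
s | (m & o) | (~m & ~o)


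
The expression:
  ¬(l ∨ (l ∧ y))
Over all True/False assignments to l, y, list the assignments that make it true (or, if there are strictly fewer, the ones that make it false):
is true only for:
  l=False, y=False;
  l=False, y=True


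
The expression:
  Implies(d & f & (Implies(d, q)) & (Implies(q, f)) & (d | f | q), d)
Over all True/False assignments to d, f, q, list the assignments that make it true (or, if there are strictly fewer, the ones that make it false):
is always true.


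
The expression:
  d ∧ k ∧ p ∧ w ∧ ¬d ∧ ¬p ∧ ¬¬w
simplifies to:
False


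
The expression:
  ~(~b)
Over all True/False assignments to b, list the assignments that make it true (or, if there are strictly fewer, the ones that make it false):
is true only for:
  b=True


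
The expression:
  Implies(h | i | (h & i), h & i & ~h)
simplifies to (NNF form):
~h & ~i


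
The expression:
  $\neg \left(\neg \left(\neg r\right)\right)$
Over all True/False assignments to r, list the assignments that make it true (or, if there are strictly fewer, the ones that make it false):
is true only for:
  r=False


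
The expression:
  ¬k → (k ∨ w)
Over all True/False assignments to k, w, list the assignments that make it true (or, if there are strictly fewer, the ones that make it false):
is false only for:
  k=False, w=False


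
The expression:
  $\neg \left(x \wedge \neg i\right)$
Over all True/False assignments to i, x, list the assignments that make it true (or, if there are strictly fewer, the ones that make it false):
is false only for:
  i=False, x=True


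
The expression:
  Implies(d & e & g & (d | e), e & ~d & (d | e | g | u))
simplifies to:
~d | ~e | ~g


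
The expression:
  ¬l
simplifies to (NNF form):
¬l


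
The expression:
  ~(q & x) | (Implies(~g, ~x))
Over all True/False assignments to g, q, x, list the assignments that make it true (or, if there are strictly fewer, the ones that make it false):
is false only for:
  g=False, q=True, x=True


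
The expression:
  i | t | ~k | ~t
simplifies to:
True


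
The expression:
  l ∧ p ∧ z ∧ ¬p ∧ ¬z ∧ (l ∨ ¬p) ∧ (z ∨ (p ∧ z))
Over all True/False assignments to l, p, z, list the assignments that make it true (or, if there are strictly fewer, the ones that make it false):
is never true.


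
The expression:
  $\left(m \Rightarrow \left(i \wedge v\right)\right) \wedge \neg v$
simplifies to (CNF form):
$\neg m \wedge \neg v$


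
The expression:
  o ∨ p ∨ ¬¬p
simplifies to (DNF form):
o ∨ p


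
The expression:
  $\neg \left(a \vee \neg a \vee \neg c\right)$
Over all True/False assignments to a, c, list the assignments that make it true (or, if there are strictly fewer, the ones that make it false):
is never true.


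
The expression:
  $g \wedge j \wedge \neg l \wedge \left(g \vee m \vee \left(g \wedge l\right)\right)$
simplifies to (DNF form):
$g \wedge j \wedge \neg l$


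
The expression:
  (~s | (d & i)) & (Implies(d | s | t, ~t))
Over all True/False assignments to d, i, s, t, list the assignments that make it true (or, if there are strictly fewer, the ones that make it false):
is true only for:
  d=False, i=False, s=False, t=False;
  d=False, i=True, s=False, t=False;
  d=True, i=False, s=False, t=False;
  d=True, i=True, s=False, t=False;
  d=True, i=True, s=True, t=False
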